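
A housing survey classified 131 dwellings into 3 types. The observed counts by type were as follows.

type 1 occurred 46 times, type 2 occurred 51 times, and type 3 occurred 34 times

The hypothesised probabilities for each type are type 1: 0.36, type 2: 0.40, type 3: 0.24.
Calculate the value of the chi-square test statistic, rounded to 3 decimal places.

0.274

Expected counts E_i = n·p_i: 131×0.36 = 47.16, 131×0.40 = 52.4, 131×0.24 = 31.44.
type 1: (46 − 47.16)²/47.16 = 1.3456/47.16 = 0.0285
type 2: (51 − 52.4)²/52.4 = 1.96/52.4 = 0.0374
type 3: (34 − 31.44)²/31.44 = 6.5536/31.44 = 0.2084
Sum = 0.274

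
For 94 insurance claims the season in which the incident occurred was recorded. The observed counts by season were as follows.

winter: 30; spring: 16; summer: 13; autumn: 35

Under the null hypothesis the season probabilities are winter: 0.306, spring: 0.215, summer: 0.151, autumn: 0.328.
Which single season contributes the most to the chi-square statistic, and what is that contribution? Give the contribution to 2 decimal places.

spring, 0.88

Expected counts E_i = n·p_i: 94×0.306 = 28.764, 94×0.215 = 20.21, 94×0.151 = 14.194, 94×0.328 = 30.832.
winter: (30 − 28.764)²/28.764 = 1.527696/28.764 = 0.053
spring: (16 − 20.21)²/20.21 = 17.7241/20.21 = 0.877
summer: (13 − 14.194)²/14.194 = 1.425636/14.194 = 0.100
autumn: (35 − 30.832)²/30.832 = 17.372224/30.832 = 0.563
The largest term is for spring: 0.88.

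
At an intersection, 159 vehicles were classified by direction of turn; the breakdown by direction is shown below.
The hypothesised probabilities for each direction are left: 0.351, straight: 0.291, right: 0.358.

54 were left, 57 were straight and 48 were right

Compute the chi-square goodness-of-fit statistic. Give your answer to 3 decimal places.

Expected counts E_i = n·p_i: 159×0.351 = 55.809, 159×0.291 = 46.269, 159×0.358 = 56.922.
left: (54 − 55.809)²/55.809 = 3.272481/55.809 = 0.0586
straight: (57 − 46.269)²/46.269 = 115.154361/46.269 = 2.4888
right: (48 − 56.922)²/56.922 = 79.602084/56.922 = 1.3984
Sum = 3.946

3.946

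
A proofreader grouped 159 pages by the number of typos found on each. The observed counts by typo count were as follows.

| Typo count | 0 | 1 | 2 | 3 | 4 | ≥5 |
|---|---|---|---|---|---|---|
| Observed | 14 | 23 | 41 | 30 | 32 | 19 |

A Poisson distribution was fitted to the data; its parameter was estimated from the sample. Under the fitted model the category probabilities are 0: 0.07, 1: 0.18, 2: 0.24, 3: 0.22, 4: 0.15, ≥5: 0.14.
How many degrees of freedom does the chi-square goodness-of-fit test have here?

4

There are k = 6 categories and 1 parameter estimated from the data, so df = 6 − 1 − 1 = 4.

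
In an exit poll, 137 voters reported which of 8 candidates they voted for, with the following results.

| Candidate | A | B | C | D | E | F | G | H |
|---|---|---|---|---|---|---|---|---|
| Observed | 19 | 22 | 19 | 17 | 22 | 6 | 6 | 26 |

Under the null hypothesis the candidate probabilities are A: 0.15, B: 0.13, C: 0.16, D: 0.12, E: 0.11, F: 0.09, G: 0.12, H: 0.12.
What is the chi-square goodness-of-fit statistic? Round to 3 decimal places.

Expected counts E_i = n·p_i: 137×0.15 = 20.55, 137×0.13 = 17.81, 137×0.16 = 21.92, 137×0.12 = 16.44, 137×0.11 = 15.07, 137×0.09 = 12.33, 137×0.12 = 16.44, 137×0.12 = 16.44.
cat         O        E   (O−E)²/E
A          19    20.55     0.1169
B          22    17.81     0.9857
C          19    21.92     0.3890
D          17    16.44     0.0191
E          22    15.07     3.1868
F           6    12.33     3.2497
G           6    16.44     6.6298
H          26    16.44     5.5592
Sum = 20.136

20.136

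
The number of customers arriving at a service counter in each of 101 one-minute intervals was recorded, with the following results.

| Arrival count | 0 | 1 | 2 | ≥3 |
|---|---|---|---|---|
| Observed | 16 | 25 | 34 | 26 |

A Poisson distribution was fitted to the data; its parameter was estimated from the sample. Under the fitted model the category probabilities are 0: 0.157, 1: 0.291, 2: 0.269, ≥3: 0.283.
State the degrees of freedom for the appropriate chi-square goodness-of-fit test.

2

There are k = 4 categories and 1 parameter estimated from the data, so df = 4 − 1 − 1 = 2.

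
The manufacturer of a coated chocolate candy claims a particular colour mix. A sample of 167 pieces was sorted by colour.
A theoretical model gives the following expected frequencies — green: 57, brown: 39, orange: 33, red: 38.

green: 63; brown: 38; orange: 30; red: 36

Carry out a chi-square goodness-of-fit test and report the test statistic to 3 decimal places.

1.035

χ² = (63−57)²/57 + (38−39)²/39 + (30−33)²/33 + (36−38)²/38
   = 0.6316 + 0.0256 + 0.2727 + 0.1053
Sum = 1.035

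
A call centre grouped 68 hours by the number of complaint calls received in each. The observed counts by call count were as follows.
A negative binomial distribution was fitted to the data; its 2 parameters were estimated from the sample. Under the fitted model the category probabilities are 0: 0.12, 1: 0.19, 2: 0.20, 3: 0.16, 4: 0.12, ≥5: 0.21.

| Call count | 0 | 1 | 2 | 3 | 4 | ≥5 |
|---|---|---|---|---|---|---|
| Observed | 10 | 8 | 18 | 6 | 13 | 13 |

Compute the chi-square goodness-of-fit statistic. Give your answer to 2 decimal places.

8.89

Expected counts E_i = n·p_i: 68×0.12 = 8.16, 68×0.19 = 12.92, 68×0.20 = 13.6, 68×0.16 = 10.88, 68×0.12 = 8.16, 68×0.21 = 14.28.
χ² = (10−8.16)²/8.16 + (8−12.92)²/12.92 + (18−13.6)²/13.6 + (6−10.88)²/10.88 + (13−8.16)²/8.16 + (13−14.28)²/14.28
   = 0.415 + 1.874 + 1.424 + 2.189 + 2.871 + 0.115
Sum = 8.89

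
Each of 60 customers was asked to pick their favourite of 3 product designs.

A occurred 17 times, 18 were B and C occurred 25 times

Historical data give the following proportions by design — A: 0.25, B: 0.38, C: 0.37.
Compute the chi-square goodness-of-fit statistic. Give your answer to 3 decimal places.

1.630

Expected counts E_i = n·p_i: 60×0.25 = 15, 60×0.38 = 22.8, 60×0.37 = 22.2.
χ² = (17−15)²/15 + (18−22.8)²/22.8 + (25−22.2)²/22.2
   = 0.2667 + 1.0105 + 0.3532
Sum = 1.630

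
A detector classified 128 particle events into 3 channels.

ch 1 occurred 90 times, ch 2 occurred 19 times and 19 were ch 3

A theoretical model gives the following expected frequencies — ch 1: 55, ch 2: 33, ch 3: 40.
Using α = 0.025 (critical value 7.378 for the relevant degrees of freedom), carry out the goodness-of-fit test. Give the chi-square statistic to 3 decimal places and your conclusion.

cat         O        E   (O−E)²/E
ch 1       90       55    22.2727
ch 2       19       33     5.9394
ch 3       19       40    11.0250
Sum = 39.237
df = 2. Since 39.237 > 7.378, we reject H₀.

39.237; reject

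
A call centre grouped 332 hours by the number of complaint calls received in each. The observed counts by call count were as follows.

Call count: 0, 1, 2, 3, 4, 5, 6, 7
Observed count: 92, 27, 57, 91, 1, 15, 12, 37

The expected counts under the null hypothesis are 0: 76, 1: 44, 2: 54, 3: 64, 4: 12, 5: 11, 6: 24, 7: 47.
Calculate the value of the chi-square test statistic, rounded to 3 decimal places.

41.159

χ² = (92−76)²/76 + (27−44)²/44 + (57−54)²/54 + (91−64)²/64 + (1−12)²/12 + (15−11)²/11 + (12−24)²/24 + (37−47)²/47
   = 3.3684 + 6.5682 + 0.1667 + 11.3906 + 10.0833 + 1.4545 + 6.0000 + 2.1277
Sum = 41.159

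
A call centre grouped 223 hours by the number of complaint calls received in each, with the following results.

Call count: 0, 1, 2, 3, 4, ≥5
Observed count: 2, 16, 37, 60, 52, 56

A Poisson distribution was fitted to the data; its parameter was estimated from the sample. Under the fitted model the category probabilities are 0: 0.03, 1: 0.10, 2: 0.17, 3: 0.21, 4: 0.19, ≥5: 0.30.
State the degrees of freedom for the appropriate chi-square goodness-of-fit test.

4

There are k = 6 categories and 1 parameter estimated from the data, so df = 6 − 1 − 1 = 4.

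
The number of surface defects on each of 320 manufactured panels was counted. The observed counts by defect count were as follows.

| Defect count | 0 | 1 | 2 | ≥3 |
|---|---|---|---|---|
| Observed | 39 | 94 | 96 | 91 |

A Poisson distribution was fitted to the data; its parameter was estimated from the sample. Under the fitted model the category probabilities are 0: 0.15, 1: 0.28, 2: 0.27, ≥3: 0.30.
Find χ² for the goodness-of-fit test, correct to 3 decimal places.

Expected counts E_i = n·p_i: 320×0.15 = 48, 320×0.28 = 89.6, 320×0.27 = 86.4, 320×0.30 = 96.
χ² = (39−48)²/48 + (94−89.6)²/89.6 + (96−86.4)²/86.4 + (91−96)²/96
   = 1.6875 + 0.2161 + 1.0667 + 0.2604
Sum = 3.231

3.231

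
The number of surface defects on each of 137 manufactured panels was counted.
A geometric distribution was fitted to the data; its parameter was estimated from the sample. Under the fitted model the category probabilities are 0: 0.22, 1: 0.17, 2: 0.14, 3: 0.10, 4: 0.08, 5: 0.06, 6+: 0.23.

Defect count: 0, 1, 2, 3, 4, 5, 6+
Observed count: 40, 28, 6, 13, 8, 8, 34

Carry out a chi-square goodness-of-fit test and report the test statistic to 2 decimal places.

Expected counts E_i = n·p_i: 137×0.22 = 30.14, 137×0.17 = 23.29, 137×0.14 = 19.18, 137×0.10 = 13.7, 137×0.08 = 10.96, 137×0.06 = 8.22, 137×0.23 = 31.51.
χ² = (40−30.14)²/30.14 + (28−23.29)²/23.29 + (6−19.18)²/19.18 + (13−13.7)²/13.7 + (8−10.96)²/10.96 + (8−8.22)²/8.22 + (34−31.51)²/31.51
   = 3.226 + 0.953 + 9.057 + 0.036 + 0.799 + 0.006 + 0.197
Sum = 14.27

14.27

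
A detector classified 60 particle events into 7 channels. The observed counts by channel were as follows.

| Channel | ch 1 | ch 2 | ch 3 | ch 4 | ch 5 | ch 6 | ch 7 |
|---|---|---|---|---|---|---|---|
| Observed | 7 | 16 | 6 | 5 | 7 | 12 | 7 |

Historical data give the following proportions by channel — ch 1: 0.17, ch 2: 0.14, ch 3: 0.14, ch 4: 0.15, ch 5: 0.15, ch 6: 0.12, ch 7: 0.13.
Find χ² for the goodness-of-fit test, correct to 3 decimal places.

14.070

Expected counts E_i = n·p_i: 60×0.17 = 10.2, 60×0.14 = 8.4, 60×0.14 = 8.4, 60×0.15 = 9, 60×0.15 = 9, 60×0.12 = 7.2, 60×0.13 = 7.8.
χ² = (7−10.2)²/10.2 + (16−8.4)²/8.4 + (6−8.4)²/8.4 + (5−9)²/9 + (7−9)²/9 + (12−7.2)²/7.2 + (7−7.8)²/7.8
   = 1.0039 + 6.8762 + 0.6857 + 1.7778 + 0.4444 + 3.2000 + 0.0821
Sum = 14.070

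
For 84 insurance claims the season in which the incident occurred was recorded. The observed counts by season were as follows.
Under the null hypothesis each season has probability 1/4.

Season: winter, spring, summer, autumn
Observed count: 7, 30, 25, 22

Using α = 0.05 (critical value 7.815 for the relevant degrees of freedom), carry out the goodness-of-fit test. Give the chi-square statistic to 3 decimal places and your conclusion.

14.000; reject

Under H₀ each category has probability 1/4, so each expected count is 84/4 = 21.
winter: (7 − 21)²/21 = 196/21 = 9.3333
spring: (30 − 21)²/21 = 81/21 = 3.8571
summer: (25 − 21)²/21 = 16/21 = 0.7619
autumn: (22 − 21)²/21 = 1/21 = 0.0476
Sum = 14.000
df = 3. Since 14.000 > 7.815, we reject H₀.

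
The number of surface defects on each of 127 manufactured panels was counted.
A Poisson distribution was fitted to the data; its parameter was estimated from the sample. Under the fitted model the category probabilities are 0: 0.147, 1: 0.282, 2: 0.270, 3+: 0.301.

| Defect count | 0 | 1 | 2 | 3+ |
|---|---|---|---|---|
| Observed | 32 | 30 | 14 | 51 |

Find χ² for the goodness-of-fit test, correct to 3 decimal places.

26.737

Expected counts E_i = n·p_i: 127×0.147 = 18.669, 127×0.282 = 35.814, 127×0.270 = 34.29, 127×0.301 = 38.227.
0: (32 − 18.669)²/18.669 = 177.715561/18.669 = 9.5193
1: (30 − 35.814)²/35.814 = 33.802596/35.814 = 0.9438
2: (14 − 34.29)²/34.29 = 411.6841/34.29 = 12.0060
3+: (51 − 38.227)²/38.227 = 163.149529/38.227 = 4.2679
Sum = 26.737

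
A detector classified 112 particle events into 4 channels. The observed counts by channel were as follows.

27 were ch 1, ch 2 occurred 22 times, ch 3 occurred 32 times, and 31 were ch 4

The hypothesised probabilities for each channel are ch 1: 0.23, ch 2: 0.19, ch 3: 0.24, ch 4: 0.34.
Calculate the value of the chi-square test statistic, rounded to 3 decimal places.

2.376

Expected counts E_i = n·p_i: 112×0.23 = 25.76, 112×0.19 = 21.28, 112×0.24 = 26.88, 112×0.34 = 38.08.
χ² = (27−25.76)²/25.76 + (22−21.28)²/21.28 + (32−26.88)²/26.88 + (31−38.08)²/38.08
   = 0.0597 + 0.0244 + 0.9752 + 1.3163
Sum = 2.376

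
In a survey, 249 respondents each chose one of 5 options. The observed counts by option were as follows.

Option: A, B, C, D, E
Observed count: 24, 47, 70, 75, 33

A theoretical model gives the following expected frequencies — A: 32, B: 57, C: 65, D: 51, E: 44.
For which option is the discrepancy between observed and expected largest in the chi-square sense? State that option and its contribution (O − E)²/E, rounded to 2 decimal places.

D, 11.29

A: (24 − 32)²/32 = 64/32 = 2.000
B: (47 − 57)²/57 = 100/57 = 1.754
C: (70 − 65)²/65 = 25/65 = 0.385
D: (75 − 51)²/51 = 576/51 = 11.294
E: (33 − 44)²/44 = 121/44 = 2.750
The largest term is for D: 11.29.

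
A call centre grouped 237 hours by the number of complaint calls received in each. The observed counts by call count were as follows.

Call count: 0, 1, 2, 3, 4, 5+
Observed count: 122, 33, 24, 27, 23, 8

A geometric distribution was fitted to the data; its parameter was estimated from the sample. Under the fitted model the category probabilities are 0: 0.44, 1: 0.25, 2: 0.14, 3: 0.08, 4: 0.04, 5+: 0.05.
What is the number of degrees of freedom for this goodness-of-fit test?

There are k = 6 categories and 1 parameter estimated from the data, so df = 6 − 1 − 1 = 4.

4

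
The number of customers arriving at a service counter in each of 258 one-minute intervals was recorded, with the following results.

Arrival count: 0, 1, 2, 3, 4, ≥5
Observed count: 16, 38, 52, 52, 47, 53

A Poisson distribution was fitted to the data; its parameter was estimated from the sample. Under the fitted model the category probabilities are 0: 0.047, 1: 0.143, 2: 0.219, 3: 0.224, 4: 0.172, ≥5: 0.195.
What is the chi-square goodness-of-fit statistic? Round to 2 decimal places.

2.51

Expected counts E_i = n·p_i: 258×0.047 = 12.126, 258×0.143 = 36.894, 258×0.219 = 56.502, 258×0.224 = 57.792, 258×0.172 = 44.376, 258×0.195 = 50.31.
0: (16 − 12.126)²/12.126 = 15.007876/12.126 = 1.238
1: (38 − 36.894)²/36.894 = 1.223236/36.894 = 0.033
2: (52 − 56.502)²/56.502 = 20.268004/56.502 = 0.359
3: (52 − 57.792)²/57.792 = 33.547264/57.792 = 0.580
4: (47 − 44.376)²/44.376 = 6.885376/44.376 = 0.155
≥5: (53 − 50.31)²/50.31 = 7.2361/50.31 = 0.144
Sum = 2.51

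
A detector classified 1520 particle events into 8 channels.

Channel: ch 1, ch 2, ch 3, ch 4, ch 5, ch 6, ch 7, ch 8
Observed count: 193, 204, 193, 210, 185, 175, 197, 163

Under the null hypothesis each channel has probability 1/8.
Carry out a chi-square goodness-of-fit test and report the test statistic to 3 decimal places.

Under H₀ each category has probability 1/8, so each expected count is 1520/8 = 190.
cat         O        E   (O−E)²/E
ch 1      193      190     0.0474
ch 2      204      190     1.0316
ch 3      193      190     0.0474
ch 4      210      190     2.1053
ch 5      185      190     0.1316
ch 6      175      190     1.1842
ch 7      197      190     0.2579
ch 8      163      190     3.8368
Sum = 8.642

8.642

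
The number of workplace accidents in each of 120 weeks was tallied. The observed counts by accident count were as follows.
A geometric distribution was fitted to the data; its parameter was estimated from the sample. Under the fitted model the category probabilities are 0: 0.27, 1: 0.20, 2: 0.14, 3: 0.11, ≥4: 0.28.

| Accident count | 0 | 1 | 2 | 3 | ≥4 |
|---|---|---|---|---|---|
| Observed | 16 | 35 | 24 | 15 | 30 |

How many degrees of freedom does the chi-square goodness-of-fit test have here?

There are k = 5 categories and 1 parameter estimated from the data, so df = 5 − 1 − 1 = 3.

3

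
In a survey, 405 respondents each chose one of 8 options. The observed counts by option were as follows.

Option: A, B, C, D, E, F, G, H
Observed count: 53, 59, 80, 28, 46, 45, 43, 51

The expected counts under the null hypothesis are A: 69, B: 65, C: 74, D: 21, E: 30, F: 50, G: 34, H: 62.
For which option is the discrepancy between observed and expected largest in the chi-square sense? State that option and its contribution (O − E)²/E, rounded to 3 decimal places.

cat         O        E   (O−E)²/E
A          53       69     3.7101
B          59       65     0.5538
C          80       74     0.4865
D          28       21     2.3333
E          46       30     8.5333
F          45       50     0.5000
G          43       34     2.3824
H          51       62     1.9516
The largest term is for E: 8.533.

E, 8.533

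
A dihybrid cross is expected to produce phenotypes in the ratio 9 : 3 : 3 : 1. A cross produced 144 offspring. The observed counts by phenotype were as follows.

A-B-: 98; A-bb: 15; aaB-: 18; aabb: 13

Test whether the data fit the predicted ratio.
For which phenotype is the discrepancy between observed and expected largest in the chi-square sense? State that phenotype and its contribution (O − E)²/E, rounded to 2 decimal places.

Ratio total = 16. Expected counts: 144×9/16 = 81, 144×3/16 = 27, 144×3/16 = 27, 144×1/16 = 9.
χ² = (98−81)²/81 + (15−27)²/27 + (18−27)²/27 + (13−9)²/9
   = 3.568 + 5.333 + 3.000 + 1.778
The largest term is for A-bb: 5.33.

A-bb, 5.33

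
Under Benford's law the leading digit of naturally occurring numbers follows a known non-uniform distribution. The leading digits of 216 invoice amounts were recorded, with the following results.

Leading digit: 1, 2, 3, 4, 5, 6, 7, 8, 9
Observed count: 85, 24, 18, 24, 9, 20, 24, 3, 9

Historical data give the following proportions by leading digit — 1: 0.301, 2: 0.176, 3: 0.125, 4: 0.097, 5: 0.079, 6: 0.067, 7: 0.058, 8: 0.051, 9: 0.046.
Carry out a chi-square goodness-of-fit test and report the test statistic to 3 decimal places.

37.102

Expected counts E_i = n·p_i: 216×0.301 = 65.016, 216×0.176 = 38.016, 216×0.125 = 27, 216×0.097 = 20.952, 216×0.079 = 17.064, 216×0.067 = 14.472, 216×0.058 = 12.528, 216×0.051 = 11.016, 216×0.046 = 9.936.
χ² = (85−65.016)²/65.016 + (24−38.016)²/38.016 + (18−27)²/27 + (24−20.952)²/20.952 + (9−17.064)²/17.064 + (20−14.472)²/14.472 + (24−12.528)²/12.528 + (3−11.016)²/11.016 + (9−9.936)²/9.936
   = 6.1425 + 5.1675 + 3.0000 + 0.4434 + 3.8108 + 2.1116 + 10.5050 + 5.8330 + 0.0882
Sum = 37.102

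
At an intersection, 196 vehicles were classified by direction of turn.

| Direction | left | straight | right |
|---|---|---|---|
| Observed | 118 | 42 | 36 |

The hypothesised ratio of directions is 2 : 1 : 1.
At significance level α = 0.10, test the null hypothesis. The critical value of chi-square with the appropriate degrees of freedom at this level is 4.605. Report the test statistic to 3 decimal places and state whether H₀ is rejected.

Ratio total = 4. Expected counts: 196×2/4 = 98, 196×1/4 = 49, 196×1/4 = 49.
χ² = (118−98)²/98 + (42−49)²/49 + (36−49)²/49
   = 4.0816 + 1.0000 + 3.4490
Sum = 8.531
df = 2. Since 8.531 > 4.605, we reject H₀.

8.531; reject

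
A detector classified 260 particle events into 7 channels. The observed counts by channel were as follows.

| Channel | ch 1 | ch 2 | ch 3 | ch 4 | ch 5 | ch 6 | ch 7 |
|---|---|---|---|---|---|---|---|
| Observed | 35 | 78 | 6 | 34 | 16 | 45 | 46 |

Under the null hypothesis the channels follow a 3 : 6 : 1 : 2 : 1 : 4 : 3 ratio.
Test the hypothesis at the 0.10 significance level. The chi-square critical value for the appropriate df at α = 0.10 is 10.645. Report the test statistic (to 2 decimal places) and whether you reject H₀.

9.53; do not reject

Ratio total = 20. Expected counts: 260×3/20 = 39, 260×6/20 = 78, 260×1/20 = 13, 260×2/20 = 26, 260×1/20 = 13, 260×4/20 = 52, 260×3/20 = 39.
χ² = (35−39)²/39 + (78−78)²/78 + (6−13)²/13 + (34−26)²/26 + (16−13)²/13 + (45−52)²/52 + (46−39)²/39
   = 0.410 + 0.000 + 3.769 + 2.462 + 0.692 + 0.942 + 1.256
Sum = 9.53
df = 6. Since 9.53 < 10.645, we do not reject H₀.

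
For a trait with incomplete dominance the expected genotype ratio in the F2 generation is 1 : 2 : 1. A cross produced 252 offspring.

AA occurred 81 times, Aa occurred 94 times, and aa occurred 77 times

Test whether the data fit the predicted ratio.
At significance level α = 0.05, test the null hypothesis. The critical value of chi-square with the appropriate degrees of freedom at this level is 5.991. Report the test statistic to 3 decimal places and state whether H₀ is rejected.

16.381; reject

Ratio total = 4. Expected counts: 252×1/4 = 63, 252×2/4 = 126, 252×1/4 = 63.
cat         O        E   (O−E)²/E
AA         81       63     5.1429
Aa         94      126     8.1270
aa         77       63     3.1111
Sum = 16.381
df = 2. Since 16.381 > 5.991, we reject H₀.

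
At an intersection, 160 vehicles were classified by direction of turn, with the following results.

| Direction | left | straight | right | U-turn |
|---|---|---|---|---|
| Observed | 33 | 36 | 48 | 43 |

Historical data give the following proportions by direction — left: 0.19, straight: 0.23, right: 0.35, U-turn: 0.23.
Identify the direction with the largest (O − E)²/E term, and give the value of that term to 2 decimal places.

Expected counts E_i = n·p_i: 160×0.19 = 30.4, 160×0.23 = 36.8, 160×0.35 = 56, 160×0.23 = 36.8.
cat           O        E   (O−E)²/E
left         33     30.4      0.222
straight     36     36.8      0.017
right        48       56      1.143
U-turn       43     36.8      1.045
The largest term is for right: 1.14.

right, 1.14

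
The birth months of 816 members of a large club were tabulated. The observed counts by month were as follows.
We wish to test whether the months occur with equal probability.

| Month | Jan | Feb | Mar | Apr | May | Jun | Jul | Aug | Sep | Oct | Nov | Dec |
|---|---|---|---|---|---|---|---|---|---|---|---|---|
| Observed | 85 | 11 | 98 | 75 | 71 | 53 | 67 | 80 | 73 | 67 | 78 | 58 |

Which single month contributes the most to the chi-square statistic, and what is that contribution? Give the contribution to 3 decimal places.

Under H₀ each category has probability 1/12, so each expected count is 816/12 = 68.
Jan: (85 − 68)²/68 = 289/68 = 4.2500
Feb: (11 − 68)²/68 = 3249/68 = 47.7794
Mar: (98 − 68)²/68 = 900/68 = 13.2353
Apr: (75 − 68)²/68 = 49/68 = 0.7206
May: (71 − 68)²/68 = 9/68 = 0.1324
Jun: (53 − 68)²/68 = 225/68 = 3.3088
Jul: (67 − 68)²/68 = 1/68 = 0.0147
Aug: (80 − 68)²/68 = 144/68 = 2.1176
Sep: (73 − 68)²/68 = 25/68 = 0.3676
Oct: (67 − 68)²/68 = 1/68 = 0.0147
Nov: (78 − 68)²/68 = 100/68 = 1.4706
Dec: (58 − 68)²/68 = 100/68 = 1.4706
The largest term is for Feb: 47.779.

Feb, 47.779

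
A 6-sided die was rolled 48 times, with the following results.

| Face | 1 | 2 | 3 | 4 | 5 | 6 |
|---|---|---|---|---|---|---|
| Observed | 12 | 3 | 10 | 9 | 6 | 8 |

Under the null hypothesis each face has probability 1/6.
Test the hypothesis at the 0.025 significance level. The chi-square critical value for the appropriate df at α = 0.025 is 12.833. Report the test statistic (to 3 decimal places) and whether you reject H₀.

6.250; do not reject

Expected count for each of the 6 categories: 48/6 = 8.
χ² = (12−8)²/8 + (3−8)²/8 + (10−8)²/8 + (9−8)²/8 + (6−8)²/8 + (8−8)²/8
   = 2.0000 + 3.1250 + 0.5000 + 0.1250 + 0.5000 + 0.0000
Sum = 6.250
df = 5. Since 6.250 < 12.833, we do not reject H₀.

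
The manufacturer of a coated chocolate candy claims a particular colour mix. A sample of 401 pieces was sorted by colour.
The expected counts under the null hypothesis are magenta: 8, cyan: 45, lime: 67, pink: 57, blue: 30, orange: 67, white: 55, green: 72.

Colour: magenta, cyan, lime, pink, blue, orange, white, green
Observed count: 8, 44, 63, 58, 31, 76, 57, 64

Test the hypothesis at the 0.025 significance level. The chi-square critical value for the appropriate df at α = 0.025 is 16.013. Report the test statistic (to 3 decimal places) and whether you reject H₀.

χ² = (8−8)²/8 + (44−45)²/45 + (63−67)²/67 + (58−57)²/57 + (31−30)²/30 + (76−67)²/67 + (57−55)²/55 + (64−72)²/72
   = 0.0000 + 0.0222 + 0.2388 + 0.0175 + 0.0333 + 1.2090 + 0.0727 + 0.8889
Sum = 2.482
df = 7. Since 2.482 < 16.013, we do not reject H₀.

2.482; do not reject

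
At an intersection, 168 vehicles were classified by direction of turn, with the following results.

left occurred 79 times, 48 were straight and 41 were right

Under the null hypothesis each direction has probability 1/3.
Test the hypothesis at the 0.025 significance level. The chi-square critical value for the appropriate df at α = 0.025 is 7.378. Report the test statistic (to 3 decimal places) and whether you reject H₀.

14.607; reject

Under H₀ each category has probability 1/3, so each expected count is 168/3 = 56.
cat           O        E   (O−E)²/E
left         79       56     9.4464
straight     48       56     1.1429
right        41       56     4.0179
Sum = 14.607
df = 2. Since 14.607 > 7.378, we reject H₀.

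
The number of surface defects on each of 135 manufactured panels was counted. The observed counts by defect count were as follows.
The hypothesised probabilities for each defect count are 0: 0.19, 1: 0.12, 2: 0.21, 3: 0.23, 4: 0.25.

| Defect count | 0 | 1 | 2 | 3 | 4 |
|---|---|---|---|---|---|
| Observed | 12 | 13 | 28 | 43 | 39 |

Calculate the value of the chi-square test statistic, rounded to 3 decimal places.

13.316

Expected counts E_i = n·p_i: 135×0.19 = 25.65, 135×0.12 = 16.2, 135×0.21 = 28.35, 135×0.23 = 31.05, 135×0.25 = 33.75.
cat         O        E   (O−E)²/E
0          12    25.65     7.2640
1          13     16.2     0.6321
2          28    28.35     0.0043
3          43    31.05     4.5991
4          39    33.75     0.8167
Sum = 13.316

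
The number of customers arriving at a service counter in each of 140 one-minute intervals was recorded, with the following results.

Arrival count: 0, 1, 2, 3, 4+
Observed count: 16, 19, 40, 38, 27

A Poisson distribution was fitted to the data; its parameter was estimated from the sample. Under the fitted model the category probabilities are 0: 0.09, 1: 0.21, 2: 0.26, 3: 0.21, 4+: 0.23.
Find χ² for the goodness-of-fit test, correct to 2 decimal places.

8.31

Expected counts E_i = n·p_i: 140×0.09 = 12.6, 140×0.21 = 29.4, 140×0.26 = 36.4, 140×0.21 = 29.4, 140×0.23 = 32.2.
χ² = (16−12.6)²/12.6 + (19−29.4)²/29.4 + (40−36.4)²/36.4 + (38−29.4)²/29.4 + (27−32.2)²/32.2
   = 0.917 + 3.679 + 0.356 + 2.516 + 0.840
Sum = 8.31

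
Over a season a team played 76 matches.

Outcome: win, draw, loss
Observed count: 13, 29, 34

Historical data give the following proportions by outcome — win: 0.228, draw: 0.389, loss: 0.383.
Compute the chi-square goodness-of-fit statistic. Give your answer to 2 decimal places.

Expected counts E_i = n·p_i: 76×0.228 = 17.328, 76×0.389 = 29.564, 76×0.383 = 29.108.
χ² = (13−17.328)²/17.328 + (29−29.564)²/29.564 + (34−29.108)²/29.108
   = 1.081 + 0.011 + 0.822
Sum = 1.91

1.91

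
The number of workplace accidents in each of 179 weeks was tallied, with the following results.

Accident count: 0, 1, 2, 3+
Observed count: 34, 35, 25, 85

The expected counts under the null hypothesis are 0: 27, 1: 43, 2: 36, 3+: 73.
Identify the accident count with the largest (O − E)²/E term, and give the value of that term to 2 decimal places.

2, 3.36

cat         O        E   (O−E)²/E
0          34       27      1.815
1          35       43      1.488
2          25       36      3.361
3+         85       73      1.973
The largest term is for 2: 3.36.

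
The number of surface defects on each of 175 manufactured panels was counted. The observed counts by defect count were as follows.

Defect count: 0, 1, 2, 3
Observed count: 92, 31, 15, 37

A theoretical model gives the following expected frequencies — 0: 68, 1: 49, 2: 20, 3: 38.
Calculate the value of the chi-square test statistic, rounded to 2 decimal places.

16.36

0: (92 − 68)²/68 = 576/68 = 8.471
1: (31 − 49)²/49 = 324/49 = 6.612
2: (15 − 20)²/20 = 25/20 = 1.250
3: (37 − 38)²/38 = 1/38 = 0.026
Sum = 16.36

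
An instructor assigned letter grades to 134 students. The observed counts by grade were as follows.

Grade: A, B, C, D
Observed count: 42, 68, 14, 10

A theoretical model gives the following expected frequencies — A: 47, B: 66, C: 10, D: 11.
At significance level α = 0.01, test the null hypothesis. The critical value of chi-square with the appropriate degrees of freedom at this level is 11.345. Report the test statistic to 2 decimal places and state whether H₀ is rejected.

2.28; do not reject

cat         O        E   (O−E)²/E
A          42       47      0.532
B          68       66      0.061
C          14       10      1.600
D          10       11      0.091
Sum = 2.28
df = 3. Since 2.28 < 11.345, we do not reject H₀.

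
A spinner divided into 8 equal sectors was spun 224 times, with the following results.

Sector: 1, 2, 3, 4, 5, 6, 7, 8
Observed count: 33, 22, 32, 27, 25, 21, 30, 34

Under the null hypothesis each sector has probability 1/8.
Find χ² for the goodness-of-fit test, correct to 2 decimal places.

6.29

Under H₀ each category has probability 1/8, so each expected count is 224/8 = 28.
cat         O        E   (O−E)²/E
1          33       28      0.893
2          22       28      1.286
3          32       28      0.571
4          27       28      0.036
5          25       28      0.321
6          21       28      1.750
7          30       28      0.143
8          34       28      1.286
Sum = 6.29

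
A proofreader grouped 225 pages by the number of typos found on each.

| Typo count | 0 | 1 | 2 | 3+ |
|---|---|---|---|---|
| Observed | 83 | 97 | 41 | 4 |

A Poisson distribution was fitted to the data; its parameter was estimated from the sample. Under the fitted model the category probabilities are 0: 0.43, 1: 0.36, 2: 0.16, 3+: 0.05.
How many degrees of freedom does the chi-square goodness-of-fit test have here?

2

There are k = 4 categories and 1 parameter estimated from the data, so df = 4 − 1 − 1 = 2.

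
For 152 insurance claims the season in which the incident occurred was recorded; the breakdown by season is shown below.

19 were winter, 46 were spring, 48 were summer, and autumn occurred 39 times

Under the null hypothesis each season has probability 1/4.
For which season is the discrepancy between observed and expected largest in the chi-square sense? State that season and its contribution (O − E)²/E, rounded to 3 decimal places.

Under H₀ each category has probability 1/4, so each expected count is 152/4 = 38.
winter: (19 − 38)²/38 = 361/38 = 9.5000
spring: (46 − 38)²/38 = 64/38 = 1.6842
summer: (48 − 38)²/38 = 100/38 = 2.6316
autumn: (39 − 38)²/38 = 1/38 = 0.0263
The largest term is for winter: 9.500.

winter, 9.500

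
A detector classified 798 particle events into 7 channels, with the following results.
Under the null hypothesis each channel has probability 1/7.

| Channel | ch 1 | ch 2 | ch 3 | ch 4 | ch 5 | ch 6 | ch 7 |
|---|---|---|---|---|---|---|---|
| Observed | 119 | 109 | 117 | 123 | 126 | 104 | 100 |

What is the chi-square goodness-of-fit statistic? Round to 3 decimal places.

5.088

Under H₀ each category has probability 1/7, so each expected count is 798/7 = 114.
ch 1: (119 − 114)²/114 = 25/114 = 0.2193
ch 2: (109 − 114)²/114 = 25/114 = 0.2193
ch 3: (117 − 114)²/114 = 9/114 = 0.0789
ch 4: (123 − 114)²/114 = 81/114 = 0.7105
ch 5: (126 − 114)²/114 = 144/114 = 1.2632
ch 6: (104 − 114)²/114 = 100/114 = 0.8772
ch 7: (100 − 114)²/114 = 196/114 = 1.7193
Sum = 5.088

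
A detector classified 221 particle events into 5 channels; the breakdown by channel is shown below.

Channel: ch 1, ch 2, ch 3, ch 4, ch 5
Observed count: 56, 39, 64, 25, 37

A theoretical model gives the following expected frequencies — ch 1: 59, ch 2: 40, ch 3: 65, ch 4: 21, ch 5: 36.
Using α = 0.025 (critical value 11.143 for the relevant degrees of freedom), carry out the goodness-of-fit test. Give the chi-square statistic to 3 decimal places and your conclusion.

0.983; do not reject

χ² = (56−59)²/59 + (39−40)²/40 + (64−65)²/65 + (25−21)²/21 + (37−36)²/36
   = 0.1525 + 0.0250 + 0.0154 + 0.7619 + 0.0278
Sum = 0.983
df = 4. Since 0.983 < 11.143, we do not reject H₀.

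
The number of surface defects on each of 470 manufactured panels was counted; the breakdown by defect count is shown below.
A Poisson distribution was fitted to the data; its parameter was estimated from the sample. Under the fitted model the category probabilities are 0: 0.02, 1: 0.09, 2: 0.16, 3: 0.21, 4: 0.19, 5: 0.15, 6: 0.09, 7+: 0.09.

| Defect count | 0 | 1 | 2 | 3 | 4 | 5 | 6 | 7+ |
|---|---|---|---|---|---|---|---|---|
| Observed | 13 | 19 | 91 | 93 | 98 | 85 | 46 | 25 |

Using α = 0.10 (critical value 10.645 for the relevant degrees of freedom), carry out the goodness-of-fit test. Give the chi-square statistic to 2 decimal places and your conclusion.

Expected counts E_i = n·p_i: 470×0.02 = 9.4, 470×0.09 = 42.3, 470×0.16 = 75.2, 470×0.21 = 98.7, 470×0.19 = 89.3, 470×0.15 = 70.5, 470×0.09 = 42.3, 470×0.09 = 42.3.
χ² = (13−9.4)²/9.4 + (19−42.3)²/42.3 + (91−75.2)²/75.2 + (93−98.7)²/98.7 + (98−89.3)²/89.3 + (85−70.5)²/70.5 + (46−42.3)²/42.3 + (25−42.3)²/42.3
   = 1.379 + 12.834 + 3.320 + 0.329 + 0.848 + 2.982 + 0.324 + 7.075
Sum = 29.09
df = 6. Since 29.09 > 10.645, we reject H₀.

29.09; reject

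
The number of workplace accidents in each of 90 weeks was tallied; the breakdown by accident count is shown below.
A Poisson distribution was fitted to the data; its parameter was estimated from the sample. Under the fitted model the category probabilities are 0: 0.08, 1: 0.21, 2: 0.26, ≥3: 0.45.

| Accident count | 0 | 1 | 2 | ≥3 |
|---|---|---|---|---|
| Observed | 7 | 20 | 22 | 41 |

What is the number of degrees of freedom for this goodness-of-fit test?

2

There are k = 4 categories and 1 parameter estimated from the data, so df = 4 − 1 − 1 = 2.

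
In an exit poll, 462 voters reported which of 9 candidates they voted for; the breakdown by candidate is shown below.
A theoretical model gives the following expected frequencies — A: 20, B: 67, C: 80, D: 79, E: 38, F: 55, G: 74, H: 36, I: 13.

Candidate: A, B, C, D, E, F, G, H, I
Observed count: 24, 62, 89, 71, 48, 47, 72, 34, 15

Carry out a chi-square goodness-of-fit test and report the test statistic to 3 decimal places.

A: (24 − 20)²/20 = 16/20 = 0.8000
B: (62 − 67)²/67 = 25/67 = 0.3731
C: (89 − 80)²/80 = 81/80 = 1.0125
D: (71 − 79)²/79 = 64/79 = 0.8101
E: (48 − 38)²/38 = 100/38 = 2.6316
F: (47 − 55)²/55 = 64/55 = 1.1636
G: (72 − 74)²/74 = 4/74 = 0.0541
H: (34 − 36)²/36 = 4/36 = 0.1111
I: (15 − 13)²/13 = 4/13 = 0.3077
Sum = 7.264

7.264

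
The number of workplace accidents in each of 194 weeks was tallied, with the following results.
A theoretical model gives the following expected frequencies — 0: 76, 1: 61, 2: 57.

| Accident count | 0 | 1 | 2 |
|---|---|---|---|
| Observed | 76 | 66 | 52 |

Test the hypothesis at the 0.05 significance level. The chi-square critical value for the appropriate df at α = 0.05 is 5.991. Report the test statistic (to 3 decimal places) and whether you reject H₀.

cat         O        E   (O−E)²/E
0          76       76     0.0000
1          66       61     0.4098
2          52       57     0.4386
Sum = 0.848
df = 2. Since 0.848 < 5.991, we do not reject H₀.

0.848; do not reject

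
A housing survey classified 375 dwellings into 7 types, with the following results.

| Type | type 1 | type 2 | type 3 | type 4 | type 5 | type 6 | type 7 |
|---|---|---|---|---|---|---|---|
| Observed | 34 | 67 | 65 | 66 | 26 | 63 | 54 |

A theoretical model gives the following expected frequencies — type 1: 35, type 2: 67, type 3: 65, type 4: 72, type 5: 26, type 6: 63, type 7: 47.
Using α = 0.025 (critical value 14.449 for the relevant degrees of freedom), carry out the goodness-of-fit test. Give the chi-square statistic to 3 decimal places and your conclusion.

type 1: (34 − 35)²/35 = 1/35 = 0.0286
type 2: (67 − 67)²/67 = 0/67 = 0.0000
type 3: (65 − 65)²/65 = 0/65 = 0.0000
type 4: (66 − 72)²/72 = 36/72 = 0.5000
type 5: (26 − 26)²/26 = 0/26 = 0.0000
type 6: (63 − 63)²/63 = 0/63 = 0.0000
type 7: (54 − 47)²/47 = 49/47 = 1.0426
Sum = 1.571
df = 6. Since 1.571 < 14.449, we do not reject H₀.

1.571; do not reject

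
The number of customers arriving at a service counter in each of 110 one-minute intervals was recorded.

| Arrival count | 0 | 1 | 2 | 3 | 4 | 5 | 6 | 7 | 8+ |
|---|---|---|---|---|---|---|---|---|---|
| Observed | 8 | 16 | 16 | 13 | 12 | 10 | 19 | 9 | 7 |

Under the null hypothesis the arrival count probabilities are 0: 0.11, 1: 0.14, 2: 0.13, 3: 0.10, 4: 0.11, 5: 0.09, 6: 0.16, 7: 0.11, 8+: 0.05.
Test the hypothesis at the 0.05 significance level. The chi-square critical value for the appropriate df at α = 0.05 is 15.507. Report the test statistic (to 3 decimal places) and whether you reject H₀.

3.295; do not reject

Expected counts E_i = n·p_i: 110×0.11 = 12.1, 110×0.14 = 15.4, 110×0.13 = 14.3, 110×0.10 = 11, 110×0.11 = 12.1, 110×0.09 = 9.9, 110×0.16 = 17.6, 110×0.11 = 12.1, 110×0.05 = 5.5.
cat         O        E   (O−E)²/E
0           8     12.1     1.3893
1          16     15.4     0.0234
2          16     14.3     0.2021
3          13       11     0.3636
4          12     12.1     0.0008
5          10      9.9     0.0010
6          19     17.6     0.1114
7           9     12.1     0.7942
8+          7      5.5     0.4091
Sum = 3.295
df = 8. Since 3.295 < 15.507, we do not reject H₀.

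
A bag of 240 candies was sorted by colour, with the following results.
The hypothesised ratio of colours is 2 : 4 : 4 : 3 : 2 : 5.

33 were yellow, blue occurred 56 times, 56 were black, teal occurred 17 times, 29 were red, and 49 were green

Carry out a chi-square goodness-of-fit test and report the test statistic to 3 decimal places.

Ratio total = 20. Expected counts: 240×2/20 = 24, 240×4/20 = 48, 240×4/20 = 48, 240×3/20 = 36, 240×2/20 = 24, 240×5/20 = 60.
yellow: (33 − 24)²/24 = 81/24 = 3.3750
blue: (56 − 48)²/48 = 64/48 = 1.3333
black: (56 − 48)²/48 = 64/48 = 1.3333
teal: (17 − 36)²/36 = 361/36 = 10.0278
red: (29 − 24)²/24 = 25/24 = 1.0417
green: (49 − 60)²/60 = 121/60 = 2.0167
Sum = 19.128

19.128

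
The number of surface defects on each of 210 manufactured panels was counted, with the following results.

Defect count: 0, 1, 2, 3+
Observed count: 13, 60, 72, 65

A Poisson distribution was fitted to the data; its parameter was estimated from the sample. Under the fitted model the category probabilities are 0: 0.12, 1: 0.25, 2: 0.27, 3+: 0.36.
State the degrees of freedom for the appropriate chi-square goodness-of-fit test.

2

There are k = 4 categories and 1 parameter estimated from the data, so df = 4 − 1 − 1 = 2.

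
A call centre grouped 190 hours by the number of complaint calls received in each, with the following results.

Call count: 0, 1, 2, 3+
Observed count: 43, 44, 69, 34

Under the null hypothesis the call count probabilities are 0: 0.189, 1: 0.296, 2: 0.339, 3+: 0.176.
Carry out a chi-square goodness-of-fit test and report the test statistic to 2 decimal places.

4.40

Expected counts E_i = n·p_i: 190×0.189 = 35.91, 190×0.296 = 56.24, 190×0.339 = 64.41, 190×0.176 = 33.44.
0: (43 − 35.91)²/35.91 = 50.2681/35.91 = 1.400
1: (44 − 56.24)²/56.24 = 149.8176/56.24 = 2.664
2: (69 − 64.41)²/64.41 = 21.0681/64.41 = 0.327
3+: (34 − 33.44)²/33.44 = 0.3136/33.44 = 0.009
Sum = 4.40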